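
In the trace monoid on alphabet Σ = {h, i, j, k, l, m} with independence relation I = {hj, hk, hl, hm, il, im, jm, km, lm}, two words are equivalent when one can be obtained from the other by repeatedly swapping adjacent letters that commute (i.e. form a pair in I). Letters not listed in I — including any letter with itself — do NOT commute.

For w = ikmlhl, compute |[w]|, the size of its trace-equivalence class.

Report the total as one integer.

0(i) covers ∅
1(k) covers 0:i
2(m) covers ∅
3(l) covers 1:k
4(h) covers 0:i
5(l) covers 3:l
floor of heap: 0:i, 2:m
completions by unplaced set U, small U first (add the entries for U minus each lowest piece of U):
  |U|=1: {2}:1  {4}:1  {5}:1
  |U|=2: {2,4}:2  {2,5}:2  {3,5}:1  {4,5}:2
  |U|=3: {1,3,5}:1  {2,3,5}:3  {2,4,5}:6  {3,4,5}:3
  |U|=4: {1,2,3,5}:4  {1,3,4,5}:4  {2,3,4,5}:12
  start at 0(i): 20
  start at 2(m): 4
sum over floor = 24

24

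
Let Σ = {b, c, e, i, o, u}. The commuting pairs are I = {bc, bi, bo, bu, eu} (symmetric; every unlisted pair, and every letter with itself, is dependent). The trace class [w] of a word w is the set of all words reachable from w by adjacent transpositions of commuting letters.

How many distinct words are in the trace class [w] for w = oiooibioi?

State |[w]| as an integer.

9

piece 0:o — minimal
piece 1:i rests on {0:o}
piece 2:o rests on {1:i}
piece 3:o rests on {2:o}
piece 4:i rests on {3:o}
piece 5:b — minimal
piece 6:i rests on {4:i}
piece 7:o rests on {6:i}
piece 8:i rests on {7:o}
minimal pieces: {0:o, 5:b}
ways to finish when only these pieces remain (= sum over removing one remaining piece with nothing left below it):
  1 left: {5}→1  {8}→1
  2 left: {5,8}→2  {7,8}→1
  3 left: {5,7,8}→3  {6,7,8}→1
  4 left: {4,6,7,8}→1  {5,6,7,8}→4
  5 left: {3,4,6,7,8}→1  {4,5,6,7,8}→5
  6 left: {2,3,4,6,7,8}→1  {3,4,5,6,7,8}→6
  7 left: {1,2,3,4,6,7,8}→1  {2,3,4,5,6,7,8}→7
  placing 0:o first → 8 extensions
  placing 5:b first → 1 extensions
total linear extensions = 9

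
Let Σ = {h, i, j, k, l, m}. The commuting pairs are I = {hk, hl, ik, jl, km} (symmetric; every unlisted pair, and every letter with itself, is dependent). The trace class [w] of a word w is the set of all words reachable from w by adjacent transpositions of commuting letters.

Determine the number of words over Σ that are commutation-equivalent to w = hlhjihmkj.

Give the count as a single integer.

16

#0=h has no predecessor
#1=l has no predecessor
#2=h depends on [0:h]
#3=j depends on [2:h]
#4=i depends on [1:l, 3:j]
#5=h depends on [4:i]
#6=m depends on [5:h]
#7=k depends on [1:l, 3:j]
#8=j depends on [6:m, 7:k]
sources: [0:h, 1:l]
N(rest) = Σ N(rest − s) over sources s of rest; N(one piece) = 1:
  size 1 → [8]=1
  size 2 → [6,8]=1  [7,8]=1
  size 3 → [5,6,8]=1  [6,7,8]=2
  size 4 → [4,5,6,8]=1  [5,6,7,8]=3
  size 5 → [4,5,6,7,8]=4
  size 6 → [1,4,5,6,7,8]=4  [3,4,5,6,7,8]=4
  size 7 → [1,3,4,5,6,7,8]=8  [2,3,4,5,6,7,8]=4
  first=0(h) contributes 12
  first=1(l) contributes 4
|[w]| = 16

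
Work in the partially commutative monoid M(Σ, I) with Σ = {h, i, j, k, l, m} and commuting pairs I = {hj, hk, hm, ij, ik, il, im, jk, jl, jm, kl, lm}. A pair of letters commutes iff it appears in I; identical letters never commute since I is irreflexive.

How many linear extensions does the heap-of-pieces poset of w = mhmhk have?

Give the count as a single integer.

10

piece 0:m — minimal
piece 1:h — minimal
piece 2:m rests on {0:m}
piece 3:h rests on {1:h}
piece 4:k rests on {2:m}
minimal pieces: {0:m, 1:h}
ways to finish when only these pieces remain (= sum over removing one remaining piece with nothing left below it):
  1 left: {3}→1  {4}→1
  2 left: {1,3}→1  {2,4}→1  {3,4}→2
  3 left: {0,2,4}→1  {1,3,4}→3  {2,3,4}→3
  placing 0:m first → 6 extensions
  placing 1:h first → 4 extensions
total linear extensions = 10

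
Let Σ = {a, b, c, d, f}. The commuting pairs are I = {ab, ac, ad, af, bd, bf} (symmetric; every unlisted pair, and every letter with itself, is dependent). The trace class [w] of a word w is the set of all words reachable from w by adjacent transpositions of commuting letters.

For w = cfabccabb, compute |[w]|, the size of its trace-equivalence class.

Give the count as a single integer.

piece 0:c — minimal
piece 1:f rests on {0:c}
piece 2:a — minimal
piece 3:b rests on {0:c}
piece 4:c rests on {1:f, 3:b}
piece 5:c rests on {4:c}
piece 6:a rests on {2:a}
piece 7:b rests on {5:c}
piece 8:b rests on {7:b}
minimal pieces: {0:c, 2:a}
ways to finish when only these pieces remain (= sum over removing one remaining piece with nothing left below it):
  1 left: {6}→1  {8}→1
  2 left: {2,6}→1  {6,8}→2  {7,8}→1
  3 left: {2,6,8}→3  {5,7,8}→1  {6,7,8}→3
  4 left: {2,6,7,8}→6  {4,5,7,8}→1  {5,6,7,8}→4
  5 left: {1,4,5,7,8}→1  {2,5,6,7,8}→10  {3,4,5,7,8}→1  {4,5,6,7,8}→5
  6 left: {1,3,4,5,7,8}→2  {1,4,5,6,7,8}→6  {2,4,5,6,7,8}→15  {3,4,5,6,7,8}→6
  7 left: {0,1,3,4,5,7,8}→2  {1,2,4,5,6,7,8}→21  {1,3,4,5,6,7,8}→14  {2,3,4,5,6,7,8}→21
  placing 0:c first → 56 extensions
  placing 2:a first → 16 extensions
total linear extensions = 72

72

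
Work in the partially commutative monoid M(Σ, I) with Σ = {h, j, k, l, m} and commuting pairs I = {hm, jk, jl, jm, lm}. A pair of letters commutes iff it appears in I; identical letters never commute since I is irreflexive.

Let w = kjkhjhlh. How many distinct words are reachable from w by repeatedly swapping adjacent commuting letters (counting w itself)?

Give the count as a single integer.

3

0(k) covers ∅
1(j) covers ∅
2(k) covers 0:k
3(h) covers 1:j, 2:k
4(j) covers 3:h
5(h) covers 4:j
6(l) covers 5:h
7(h) covers 6:l
floor of heap: 0:k, 1:j
completions by unplaced set U, small U first (add the entries for U minus each lowest piece of U):
  |U|=1: {7}:1
  |U|=2: {6,7}:1
  |U|=3: {5,6,7}:1
  |U|=4: {4,5,6,7}:1
  |U|=5: {3,4,5,6,7}:1
  |U|=6: {1,3,4,5,6,7}:1  {2,3,4,5,6,7}:1
  start at 0(k): 2
  start at 1(j): 1
sum over floor = 3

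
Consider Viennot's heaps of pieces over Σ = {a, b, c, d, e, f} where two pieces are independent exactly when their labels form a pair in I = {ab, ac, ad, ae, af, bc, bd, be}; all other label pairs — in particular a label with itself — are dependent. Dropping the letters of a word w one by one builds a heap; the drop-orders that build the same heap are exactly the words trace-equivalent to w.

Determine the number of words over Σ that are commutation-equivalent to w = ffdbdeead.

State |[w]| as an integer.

54

piece 0:f — minimal
piece 1:f rests on {0:f}
piece 2:d rests on {1:f}
piece 3:b rests on {1:f}
piece 4:d rests on {2:d}
piece 5:e rests on {4:d}
piece 6:e rests on {5:e}
piece 7:a — minimal
piece 8:d rests on {6:e}
minimal pieces: {0:f, 7:a}
ways to finish when only these pieces remain (= sum over removing one remaining piece with nothing left below it):
  1 left: {3}→1  {7}→1  {8}→1
  2 left: {3,7}→2  {3,8}→2  {6,8}→1  {7,8}→2
  3 left: {3,6,8}→3  {3,7,8}→6  {5,6,8}→1  {6,7,8}→3
  4 left: {3,5,6,8}→4  {3,6,7,8}→12  {4,5,6,8}→1  {5,6,7,8}→4
  5 left: {2,4,5,6,8}→1  {3,4,5,6,8}→5  {3,5,6,7,8}→20  {4,5,6,7,8}→5
  6 left: {2,3,4,5,6,8}→6  {2,4,5,6,7,8}→6  {3,4,5,6,7,8}→30
  7 left: {1,2,3,4,5,6,8}→6  {2,3,4,5,6,7,8}→42
  placing 0:f first → 48 extensions
  placing 7:a first → 6 extensions
total linear extensions = 54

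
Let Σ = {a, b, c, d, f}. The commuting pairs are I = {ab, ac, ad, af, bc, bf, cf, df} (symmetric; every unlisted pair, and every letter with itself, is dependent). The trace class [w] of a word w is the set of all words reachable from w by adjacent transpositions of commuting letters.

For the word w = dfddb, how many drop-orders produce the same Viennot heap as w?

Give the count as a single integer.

5

#0=d has no predecessor
#1=f has no predecessor
#2=d depends on [0:d]
#3=d depends on [2:d]
#4=b depends on [3:d]
sources: [0:d, 1:f]
N(rest) = Σ N(rest − s) over sources s of rest; N(one piece) = 1:
  size 1 → [1]=1  [4]=1
  size 2 → [1,4]=2  [3,4]=1
  size 3 → [1,3,4]=3  [2,3,4]=1
  first=0(d) contributes 4
  first=1(f) contributes 1
|[w]| = 5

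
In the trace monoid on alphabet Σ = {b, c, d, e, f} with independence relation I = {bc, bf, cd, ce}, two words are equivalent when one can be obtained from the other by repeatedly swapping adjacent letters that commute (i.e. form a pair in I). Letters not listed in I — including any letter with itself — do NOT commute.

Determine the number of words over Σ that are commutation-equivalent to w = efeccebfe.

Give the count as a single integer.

16

0(e) covers ∅
1(f) covers 0:e
2(e) covers 1:f
3(c) covers 1:f
4(c) covers 3:c
5(e) covers 2:e
6(b) covers 5:e
7(f) covers 4:c, 5:e
8(e) covers 6:b, 7:f
floor of heap: 0:e
completions by unplaced set U, small U first (add the entries for U minus each lowest piece of U):
  |U|=1: {8}:1
  |U|=2: {6,8}:1  {7,8}:1
  |U|=3: {4,7,8}:1  {6,7,8}:2
  |U|=4: {3,4,7,8}:1  {4,6,7,8}:3  {5,6,7,8}:2
  |U|=5: {2,5,6,7,8}:2  {3,4,6,7,8}:4  {4,5,6,7,8}:5
  |U|=6: {2,4,5,6,7,8}:7  {3,4,5,6,7,8}:9
  |U|=7: {2,3,4,5,6,7,8}:16
  start at 0(e): 16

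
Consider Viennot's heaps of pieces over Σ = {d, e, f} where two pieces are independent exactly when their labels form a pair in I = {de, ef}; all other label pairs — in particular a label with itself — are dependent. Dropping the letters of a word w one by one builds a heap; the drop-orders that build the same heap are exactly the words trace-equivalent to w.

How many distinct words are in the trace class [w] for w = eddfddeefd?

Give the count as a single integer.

#0=e has no predecessor
#1=d has no predecessor
#2=d depends on [1:d]
#3=f depends on [2:d]
#4=d depends on [3:f]
#5=d depends on [4:d]
#6=e depends on [0:e]
#7=e depends on [6:e]
#8=f depends on [5:d]
#9=d depends on [8:f]
sources: [0:e, 1:d]
N(rest) = Σ N(rest − s) over sources s of rest; N(one piece) = 1:
  size 1 → [7]=1  [9]=1
  size 2 → [6,7]=1  [7,9]=2  [8,9]=1
  size 3 → [0,6,7]=1  [5,8,9]=1  [6,7,9]=3  [7,8,9]=3
  size 4 → [0,6,7,9]=4  [4,5,8,9]=1  [5,7,8,9]=4  [6,7,8,9]=6
  size 5 → [0,6,7,8,9]=10  [3,4,5,8,9]=1  [4,5,7,8,9]=5  [5,6,7,8,9]=10
  size 6 → [0,5,6,7,8,9]=20  [2,3,4,5,8,9]=1  [3,4,5,7,8,9]=6  [4,5,6,7,8,9]=15
  size 7 → [0,4,5,6,7,8,9]=35  [1,2,3,4,5,8,9]=1  [2,3,4,5,7,8,9]=7  [3,4,5,6,7,8,9]=21
  size 8 → [0,3,4,5,6,7,8,9]=56  [1,2,3,4,5,7,8,9]=8  [2,3,4,5,6,7,8,9]=28
  first=0(e) contributes 36
  first=1(d) contributes 84
|[w]| = 120

120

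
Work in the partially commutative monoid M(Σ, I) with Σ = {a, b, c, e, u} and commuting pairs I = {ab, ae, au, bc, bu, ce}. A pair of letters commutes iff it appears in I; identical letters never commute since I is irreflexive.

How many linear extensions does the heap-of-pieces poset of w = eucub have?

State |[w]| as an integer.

4

drop 0:e onto floor
drop 1:u onto {0:e}
drop 2:c onto {1:u}
drop 3:u onto {2:c}
drop 4:b onto {0:e}
ground layer = {0:e}
drop-orders for the pieces not yet dropped (sum over which currently-grounded one goes next):
  1 to go: {3} 1  {4} 1
  2 to go: {2,3} 1  {3,4} 2
  3 to go: {1,2,3} 1  {2,3,4} 3
  if 0:e drops first: 4 orders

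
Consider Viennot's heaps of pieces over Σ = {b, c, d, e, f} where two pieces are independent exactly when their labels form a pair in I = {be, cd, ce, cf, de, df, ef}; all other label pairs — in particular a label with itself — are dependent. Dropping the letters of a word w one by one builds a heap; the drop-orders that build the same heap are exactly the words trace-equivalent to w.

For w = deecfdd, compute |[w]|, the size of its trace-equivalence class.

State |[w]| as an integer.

piece 0:d — minimal
piece 1:e — minimal
piece 2:e rests on {1:e}
piece 3:c — minimal
piece 4:f — minimal
piece 5:d rests on {0:d}
piece 6:d rests on {5:d}
minimal pieces: {0:d, 1:e, 3:c, 4:f}
ways to finish when only these pieces remain (= sum over removing one remaining piece with nothing left below it):
  1 left: {2}→1  {3}→1  {4}→1  {6}→1
  2 left: {1,2}→1  {2,3}→2  {2,4}→2  {2,6}→2  {3,4}→2  {3,6}→2  {4,6}→2  {5,6}→1
  3 left: {0,5,6}→1  {1,2,3}→3  {1,2,4}→3  {1,2,6}→3  {2,3,4}→6  {2,3,6}→6  {2,4,6}→6  {2,5,6}→3  {3,4,6}→6  {3,5,6}→3  {4,5,6}→3
  4 left: {0,2,5,6}→4  {0,3,5,6}→4  {0,4,5,6}→4  {1,2,3,4}→12  {1,2,3,6}→12  {1,2,4,6}→12  {1,2,5,6}→6  {2,3,4,6}→24  {2,3,5,6}→12  {2,4,5,6}→12  {3,4,5,6}→12
  5 left: {0,1,2,5,6}→10  {0,2,3,5,6}→20  {0,2,4,5,6}→20  {0,3,4,5,6}→20  {1,2,3,4,6}→60  {1,2,3,5,6}→30  {1,2,4,5,6}→30  {2,3,4,5,6}→60
  placing 0:d first → 180 extensions
  placing 1:e first → 120 extensions
  placing 3:c first → 60 extensions
  placing 4:f first → 60 extensions
total linear extensions = 420

420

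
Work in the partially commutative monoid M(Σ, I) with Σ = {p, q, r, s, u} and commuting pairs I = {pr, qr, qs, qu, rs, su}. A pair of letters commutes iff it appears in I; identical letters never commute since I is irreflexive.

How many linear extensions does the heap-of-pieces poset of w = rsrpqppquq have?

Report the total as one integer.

85

piece 0:r — minimal
piece 1:s — minimal
piece 2:r rests on {0:r}
piece 3:p rests on {1:s}
piece 4:q rests on {3:p}
piece 5:p rests on {4:q}
piece 6:p rests on {5:p}
piece 7:q rests on {6:p}
piece 8:u rests on {2:r, 6:p}
piece 9:q rests on {7:q}
minimal pieces: {0:r, 1:s}
ways to finish when only these pieces remain (= sum over removing one remaining piece with nothing left below it):
  1 left: {8}→1  {9}→1
  2 left: {2,8}→1  {7,9}→1  {8,9}→2
  3 left: {0,2,8}→1  {2,8,9}→3  {7,8,9}→3
  4 left: {0,2,8,9}→4  {2,7,8,9}→6  {6,7,8,9}→3
  5 left: {0,2,7,8,9}→10  {2,6,7,8,9}→9  {5,6,7,8,9}→3
  6 left: {0,2,6,7,8,9}→19  {2,5,6,7,8,9}→12  {4,5,6,7,8,9}→3
  7 left: {0,2,5,6,7,8,9}→31  {2,4,5,6,7,8,9}→15  {3,4,5,6,7,8,9}→3
  8 left: {0,2,4,5,6,7,8,9}→46  {1,3,4,5,6,7,8,9}→3  {2,3,4,5,6,7,8,9}→18
  placing 0:r first → 21 extensions
  placing 1:s first → 64 extensions
total linear extensions = 85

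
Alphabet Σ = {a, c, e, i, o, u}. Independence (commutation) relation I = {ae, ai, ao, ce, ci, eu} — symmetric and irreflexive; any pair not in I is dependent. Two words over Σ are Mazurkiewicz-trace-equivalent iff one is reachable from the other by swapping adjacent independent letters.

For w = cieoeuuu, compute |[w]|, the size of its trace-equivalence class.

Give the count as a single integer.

0(c) covers ∅
1(i) covers ∅
2(e) covers 1:i
3(o) covers 0:c, 2:e
4(e) covers 3:o
5(u) covers 3:o
6(u) covers 5:u
7(u) covers 6:u
floor of heap: 0:c, 1:i
completions by unplaced set U, small U first (add the entries for U minus each lowest piece of U):
  |U|=1: {4}:1  {7}:1
  |U|=2: {4,7}:2  {6,7}:1
  |U|=3: {4,6,7}:3  {5,6,7}:1
  |U|=4: {4,5,6,7}:4
  |U|=5: {3,4,5,6,7}:4
  |U|=6: {0,3,4,5,6,7}:4  {2,3,4,5,6,7}:4
  start at 0(c): 4
  start at 1(i): 8
sum over floor = 12

12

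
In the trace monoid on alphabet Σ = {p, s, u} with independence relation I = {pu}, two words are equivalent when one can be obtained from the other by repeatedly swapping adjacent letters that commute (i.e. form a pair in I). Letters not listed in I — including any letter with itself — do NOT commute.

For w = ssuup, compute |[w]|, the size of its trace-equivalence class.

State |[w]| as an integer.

drop 0:s onto floor
drop 1:s onto {0:s}
drop 2:u onto {1:s}
drop 3:u onto {2:u}
drop 4:p onto {1:s}
ground layer = {0:s}
drop-orders for the pieces not yet dropped (sum over which currently-grounded one goes next):
  1 to go: {3} 1  {4} 1
  2 to go: {2,3} 1  {3,4} 2
  3 to go: {2,3,4} 3
  if 0:s drops first: 3 orders

3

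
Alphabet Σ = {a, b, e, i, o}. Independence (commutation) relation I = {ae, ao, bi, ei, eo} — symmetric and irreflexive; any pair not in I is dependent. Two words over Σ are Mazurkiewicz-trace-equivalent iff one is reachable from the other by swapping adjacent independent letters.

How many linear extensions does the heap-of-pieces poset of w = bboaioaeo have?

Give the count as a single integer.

42

piece 0:b — minimal
piece 1:b rests on {0:b}
piece 2:o rests on {1:b}
piece 3:a rests on {1:b}
piece 4:i rests on {2:o, 3:a}
piece 5:o rests on {4:i}
piece 6:a rests on {4:i}
piece 7:e rests on {1:b}
piece 8:o rests on {5:o}
minimal pieces: {0:b}
ways to finish when only these pieces remain (= sum over removing one remaining piece with nothing left below it):
  1 left: {6}→1  {7}→1  {8}→1
  2 left: {5,8}→1  {6,7}→2  {6,8}→2  {7,8}→2
  3 left: {5,6,8}→3  {5,7,8}→3  {6,7,8}→6
  4 left: {4,5,6,8}→3  {5,6,7,8}→12
  5 left: {2,4,5,6,8}→3  {3,4,5,6,8}→3  {4,5,6,7,8}→15
  6 left: {2,3,4,5,6,8}→6  {2,4,5,6,7,8}→18  {3,4,5,6,7,8}→18
  7 left: {2,3,4,5,6,7,8}→42
  placing 0:b first → 42 extensions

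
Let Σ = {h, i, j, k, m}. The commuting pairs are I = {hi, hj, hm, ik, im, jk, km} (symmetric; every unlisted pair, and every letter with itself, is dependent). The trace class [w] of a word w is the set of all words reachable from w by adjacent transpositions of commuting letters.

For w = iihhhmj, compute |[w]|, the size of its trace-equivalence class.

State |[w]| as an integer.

105

0(i) covers ∅
1(i) covers 0:i
2(h) covers ∅
3(h) covers 2:h
4(h) covers 3:h
5(m) covers ∅
6(j) covers 1:i, 5:m
floor of heap: 0:i, 2:h, 5:m
completions by unplaced set U, small U first (add the entries for U minus each lowest piece of U):
  |U|=1: {4}:1  {6}:1
  |U|=2: {1,6}:1  {3,4}:1  {4,6}:2  {5,6}:1
  |U|=3: {0,1,6}:1  {1,4,6}:3  {1,5,6}:2  {2,3,4}:1  {3,4,6}:3  {4,5,6}:3
  |U|=4: {0,1,4,6}:4  {0,1,5,6}:3  {1,3,4,6}:6  {1,4,5,6}:8  {2,3,4,6}:4  {3,4,5,6}:6
  |U|=5: {0,1,3,4,6}:10  {0,1,4,5,6}:15  {1,2,3,4,6}:10  {1,3,4,5,6}:20  {2,3,4,5,6}:10
  start at 0(i): 40
  start at 2(h): 45
  start at 5(m): 20
sum over floor = 105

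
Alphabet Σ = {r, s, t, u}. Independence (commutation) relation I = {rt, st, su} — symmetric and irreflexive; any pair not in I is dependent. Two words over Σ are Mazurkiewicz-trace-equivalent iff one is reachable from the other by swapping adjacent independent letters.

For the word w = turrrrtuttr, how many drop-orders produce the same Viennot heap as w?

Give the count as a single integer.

#0=t has no predecessor
#1=u depends on [0:t]
#2=r depends on [1:u]
#3=r depends on [2:r]
#4=r depends on [3:r]
#5=r depends on [4:r]
#6=t depends on [1:u]
#7=u depends on [5:r, 6:t]
#8=t depends on [7:u]
#9=t depends on [8:t]
#10=r depends on [7:u]
sources: [0:t]
N(rest) = Σ N(rest − s) over sources s of rest; N(one piece) = 1:
  size 1 → [9]=1  [10]=1
  size 2 → [8,9]=1  [9,10]=2
  size 3 → [8,9,10]=3
  size 4 → [7,8,9,10]=3
  size 5 → [5,7,8,9,10]=3  [6,7,8,9,10]=3
  size 6 → [4,5,7,8,9,10]=3  [5,6,7,8,9,10]=6
  size 7 → [3,4,5,7,8,9,10]=3  [4,5,6,7,8,9,10]=9
  size 8 → [2,3,4,5,7,8,9,10]=3  [3,4,5,6,7,8,9,10]=12
  size 9 → [2,3,4,5,6,7,8,9,10]=15
  first=0(t) contributes 15

15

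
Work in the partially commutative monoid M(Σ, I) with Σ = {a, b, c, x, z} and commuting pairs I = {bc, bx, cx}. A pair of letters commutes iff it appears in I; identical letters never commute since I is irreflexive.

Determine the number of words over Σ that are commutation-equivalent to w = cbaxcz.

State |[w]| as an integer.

4

drop 0:c onto floor
drop 1:b onto floor
drop 2:a onto {0:c, 1:b}
drop 3:x onto {2:a}
drop 4:c onto {2:a}
drop 5:z onto {3:x, 4:c}
ground layer = {0:c, 1:b}
drop-orders for the pieces not yet dropped (sum over which currently-grounded one goes next):
  1 to go: {5} 1
  2 to go: {3,5} 1  {4,5} 1
  3 to go: {3,4,5} 2
  4 to go: {2,3,4,5} 2
  if 0:c drops first: 2 orders
  if 1:b drops first: 2 orders
heap linearizations: 4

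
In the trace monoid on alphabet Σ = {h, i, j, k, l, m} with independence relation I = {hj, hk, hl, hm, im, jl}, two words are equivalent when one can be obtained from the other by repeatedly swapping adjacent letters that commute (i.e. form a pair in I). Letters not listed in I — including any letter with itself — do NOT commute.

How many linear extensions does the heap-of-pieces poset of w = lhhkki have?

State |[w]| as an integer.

10

0(l) covers ∅
1(h) covers ∅
2(h) covers 1:h
3(k) covers 0:l
4(k) covers 3:k
5(i) covers 2:h, 4:k
floor of heap: 0:l, 1:h
completions by unplaced set U, small U first (add the entries for U minus each lowest piece of U):
  |U|=1: {5}:1
  |U|=2: {2,5}:1  {4,5}:1
  |U|=3: {1,2,5}:1  {2,4,5}:2  {3,4,5}:1
  |U|=4: {0,3,4,5}:1  {1,2,4,5}:3  {2,3,4,5}:3
  start at 0(l): 6
  start at 1(h): 4
sum over floor = 10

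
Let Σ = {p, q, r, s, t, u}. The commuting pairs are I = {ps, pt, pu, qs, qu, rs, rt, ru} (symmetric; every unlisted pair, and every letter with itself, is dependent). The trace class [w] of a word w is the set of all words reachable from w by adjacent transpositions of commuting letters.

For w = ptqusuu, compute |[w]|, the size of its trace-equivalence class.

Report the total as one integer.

0(p) covers ∅
1(t) covers ∅
2(q) covers 0:p, 1:t
3(u) covers 1:t
4(s) covers 3:u
5(u) covers 4:s
6(u) covers 5:u
floor of heap: 0:p, 1:t
completions by unplaced set U, small U first (add the entries for U minus each lowest piece of U):
  |U|=1: {2}:1  {6}:1
  |U|=2: {0,2}:1  {2,6}:2  {5,6}:1
  |U|=3: {0,2,6}:3  {2,5,6}:3  {4,5,6}:1
  |U|=4: {0,2,5,6}:6  {2,4,5,6}:4  {3,4,5,6}:1
  |U|=5: {0,2,4,5,6}:10  {2,3,4,5,6}:5
  start at 0(p): 5
  start at 1(t): 15
sum over floor = 20

20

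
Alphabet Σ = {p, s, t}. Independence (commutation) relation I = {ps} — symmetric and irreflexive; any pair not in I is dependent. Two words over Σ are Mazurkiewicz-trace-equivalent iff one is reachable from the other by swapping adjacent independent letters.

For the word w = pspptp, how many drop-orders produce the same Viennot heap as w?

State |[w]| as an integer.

4

0(p) covers ∅
1(s) covers ∅
2(p) covers 0:p
3(p) covers 2:p
4(t) covers 1:s, 3:p
5(p) covers 4:t
floor of heap: 0:p, 1:s
completions by unplaced set U, small U first (add the entries for U minus each lowest piece of U):
  |U|=1: {5}:1
  |U|=2: {4,5}:1
  |U|=3: {1,4,5}:1  {3,4,5}:1
  |U|=4: {1,3,4,5}:2  {2,3,4,5}:1
  start at 0(p): 3
  start at 1(s): 1
sum over floor = 4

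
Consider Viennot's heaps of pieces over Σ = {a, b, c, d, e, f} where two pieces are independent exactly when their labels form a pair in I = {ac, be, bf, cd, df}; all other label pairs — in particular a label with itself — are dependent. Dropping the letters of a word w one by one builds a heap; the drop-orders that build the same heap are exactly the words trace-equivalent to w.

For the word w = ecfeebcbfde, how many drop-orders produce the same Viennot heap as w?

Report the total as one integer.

12

0(e) covers ∅
1(c) covers 0:e
2(f) covers 1:c
3(e) covers 2:f
4(e) covers 3:e
5(b) covers 1:c
6(c) covers 4:e, 5:b
7(b) covers 6:c
8(f) covers 6:c
9(d) covers 7:b
10(e) covers 8:f, 9:d
floor of heap: 0:e
completions by unplaced set U, small U first (add the entries for U minus each lowest piece of U):
  |U|=1: {10}:1
  |U|=2: {8,10}:1  {9,10}:1
  |U|=3: {7,9,10}:1  {8,9,10}:2
  |U|=4: {7,8,9,10}:3
  |U|=5: {6,7,8,9,10}:3
  |U|=6: {4,6,7,8,9,10}:3  {5,6,7,8,9,10}:3
  |U|=7: {3,4,6,7,8,9,10}:3  {4,5,6,7,8,9,10}:6
  |U|=8: {2,3,4,6,7,8,9,10}:3  {3,4,5,6,7,8,9,10}:9
  |U|=9: {2,3,4,5,6,7,8,9,10}:12
  start at 0(e): 12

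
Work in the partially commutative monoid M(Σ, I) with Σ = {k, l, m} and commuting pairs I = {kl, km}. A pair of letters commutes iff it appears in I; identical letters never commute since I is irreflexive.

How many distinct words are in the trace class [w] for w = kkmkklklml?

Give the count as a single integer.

252

#0=k has no predecessor
#1=k depends on [0:k]
#2=m has no predecessor
#3=k depends on [1:k]
#4=k depends on [3:k]
#5=l depends on [2:m]
#6=k depends on [4:k]
#7=l depends on [5:l]
#8=m depends on [7:l]
#9=l depends on [8:m]
sources: [0:k, 2:m]
N(rest) = Σ N(rest − s) over sources s of rest; N(one piece) = 1:
  size 1 → [6]=1  [9]=1
  size 2 → [4,6]=1  [6,9]=2  [8,9]=1
  size 3 → [3,4,6]=1  [4,6,9]=3  [6,8,9]=3  [7,8,9]=1
  size 4 → [1,3,4,6]=1  [3,4,6,9]=4  [4,6,8,9]=6  [5,7,8,9]=1  [6,7,8,9]=4
  size 5 → [0,1,3,4,6]=1  [1,3,4,6,9]=5  [2,5,7,8,9]=1  [3,4,6,8,9]=10  [4,6,7,8,9]=10  [5,6,7,8,9]=5
  size 6 → [0,1,3,4,6,9]=6  [1,3,4,6,8,9]=15  [2,5,6,7,8,9]=6  [3,4,6,7,8,9]=20  [4,5,6,7,8,9]=15
  size 7 → [0,1,3,4,6,8,9]=21  [1,3,4,6,7,8,9]=35  [2,4,5,6,7,8,9]=21  [3,4,5,6,7,8,9]=35
  size 8 → [0,1,3,4,6,7,8,9]=56  [1,3,4,5,6,7,8,9]=70  [2,3,4,5,6,7,8,9]=56
  first=0(k) contributes 126
  first=2(m) contributes 126
|[w]| = 252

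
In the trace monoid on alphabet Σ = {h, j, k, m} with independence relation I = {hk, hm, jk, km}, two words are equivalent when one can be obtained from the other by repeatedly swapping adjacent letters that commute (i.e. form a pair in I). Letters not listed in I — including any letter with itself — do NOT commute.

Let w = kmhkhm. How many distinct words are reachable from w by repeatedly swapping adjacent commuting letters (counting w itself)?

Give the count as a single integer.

90

piece 0:k — minimal
piece 1:m — minimal
piece 2:h — minimal
piece 3:k rests on {0:k}
piece 4:h rests on {2:h}
piece 5:m rests on {1:m}
minimal pieces: {0:k, 1:m, 2:h}
ways to finish when only these pieces remain (= sum over removing one remaining piece with nothing left below it):
  1 left: {3}→1  {4}→1  {5}→1
  2 left: {0,3}→1  {1,5}→1  {2,4}→1  {3,4}→2  {3,5}→2  {4,5}→2
  3 left: {0,3,4}→3  {0,3,5}→3  {1,3,5}→3  {1,4,5}→3  {2,3,4}→3  {2,4,5}→3  {3,4,5}→6
  4 left: {0,1,3,5}→6  {0,2,3,4}→6  {0,3,4,5}→12  {1,2,4,5}→6  {1,3,4,5}→12  {2,3,4,5}→12
  placing 0:k first → 30 extensions
  placing 1:m first → 30 extensions
  placing 2:h first → 30 extensions
total linear extensions = 90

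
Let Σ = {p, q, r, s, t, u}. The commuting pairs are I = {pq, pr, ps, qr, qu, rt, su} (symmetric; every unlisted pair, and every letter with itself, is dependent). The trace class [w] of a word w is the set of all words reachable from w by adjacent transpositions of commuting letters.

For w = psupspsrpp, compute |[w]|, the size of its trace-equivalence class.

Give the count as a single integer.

205

0(p) covers ∅
1(s) covers ∅
2(u) covers 0:p
3(p) covers 2:u
4(s) covers 1:s
5(p) covers 3:p
6(s) covers 4:s
7(r) covers 2:u, 6:s
8(p) covers 5:p
9(p) covers 8:p
floor of heap: 0:p, 1:s
completions by unplaced set U, small U first (add the entries for U minus each lowest piece of U):
  |U|=1: {7}:1  {9}:1
  |U|=2: {6,7}:1  {7,9}:2  {8,9}:1
  |U|=3: {4,6,7}:1  {5,8,9}:1  {6,7,9}:3  {7,8,9}:3
  |U|=4: {1,4,6,7}:1  {3,5,8,9}:1  {4,6,7,9}:4  {5,7,8,9}:4  {6,7,8,9}:6
  |U|=5: {1,4,6,7,9}:5  {3,5,7,8,9}:5  {4,6,7,8,9}:10  {5,6,7,8,9}:10
  |U|=6: {1,4,6,7,8,9}:15  {2,3,5,7,8,9}:5  {3,5,6,7,8,9}:15  {4,5,6,7,8,9}:20
  |U|=7: {0,2,3,5,7,8,9}:5  {1,4,5,6,7,8,9}:35  {2,3,5,6,7,8,9}:20  {3,4,5,6,7,8,9}:35
  |U|=8: {0,2,3,5,6,7,8,9}:25  {1,3,4,5,6,7,8,9}:70  {2,3,4,5,6,7,8,9}:55
  start at 0(p): 125
  start at 1(s): 80
sum over floor = 205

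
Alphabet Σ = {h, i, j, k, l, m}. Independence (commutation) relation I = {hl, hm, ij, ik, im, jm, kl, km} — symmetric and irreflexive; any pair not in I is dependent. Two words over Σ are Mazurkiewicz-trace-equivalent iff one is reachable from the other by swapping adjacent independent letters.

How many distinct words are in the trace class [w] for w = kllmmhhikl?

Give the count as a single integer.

0(k) covers ∅
1(l) covers ∅
2(l) covers 1:l
3(m) covers 2:l
4(m) covers 3:m
5(h) covers 0:k
6(h) covers 5:h
7(i) covers 2:l, 6:h
8(k) covers 6:h
9(l) covers 4:m, 7:i
floor of heap: 0:k, 1:l
completions by unplaced set U, small U first (add the entries for U minus each lowest piece of U):
  |U|=1: {8}:1  {9}:1
  |U|=2: {4,9}:1  {7,9}:1  {8,9}:2
  |U|=3: {3,4,9}:1  {4,7,9}:2  {4,8,9}:3  {7,8,9}:3
  |U|=4: {3,4,7,9}:3  {3,4,8,9}:4  {4,7,8,9}:8  {6,7,8,9}:3
  |U|=5: {2,3,4,7,9}:3  {3,4,7,8,9}:15  {4,6,7,8,9}:11  {5,6,7,8,9}:3
  |U|=6: {0,5,6,7,8,9}:3  {1,2,3,4,7,9}:3  {2,3,4,7,8,9}:18  {3,4,6,7,8,9}:26  {4,5,6,7,8,9}:14
  |U|=7: {0,4,5,6,7,8,9}:17  {1,2,3,4,7,8,9}:21  {2,3,4,6,7,8,9}:44  {3,4,5,6,7,8,9}:40
  |U|=8: {0,3,4,5,6,7,8,9}:57  {1,2,3,4,6,7,8,9}:65  {2,3,4,5,6,7,8,9}:84
  start at 0(k): 149
  start at 1(l): 141
sum over floor = 290

290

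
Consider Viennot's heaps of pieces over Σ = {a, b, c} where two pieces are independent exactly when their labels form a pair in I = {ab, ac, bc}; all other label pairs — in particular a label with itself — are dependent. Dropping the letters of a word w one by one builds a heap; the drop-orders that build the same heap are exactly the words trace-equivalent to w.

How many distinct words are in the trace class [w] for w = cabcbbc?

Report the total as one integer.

140

drop 0:c onto floor
drop 1:a onto floor
drop 2:b onto floor
drop 3:c onto {0:c}
drop 4:b onto {2:b}
drop 5:b onto {4:b}
drop 6:c onto {3:c}
ground layer = {0:c, 1:a, 2:b}
drop-orders for the pieces not yet dropped (sum over which currently-grounded one goes next):
  1 to go: {1} 1  {5} 1  {6} 1
  2 to go: {1,5} 2  {1,6} 2  {3,6} 1  {4,5} 1  {5,6} 2
  3 to go: {0,3,6} 1  {1,3,6} 3  {1,4,5} 3  {1,5,6} 6  {2,4,5} 1  {3,5,6} 3  {4,5,6} 3
  4 to go: {0,1,3,6} 4  {0,3,5,6} 4  {1,2,4,5} 4  {1,3,5,6} 12  {1,4,5,6} 12  {2,4,5,6} 4  {3,4,5,6} 6
  5 to go: {0,1,3,5,6} 20  {0,3,4,5,6} 10  {1,2,4,5,6} 20  {1,3,4,5,6} 30  {2,3,4,5,6} 10
  if 0:c drops first: 60 orders
  if 1:a drops first: 20 orders
  if 2:b drops first: 60 orders
heap linearizations: 140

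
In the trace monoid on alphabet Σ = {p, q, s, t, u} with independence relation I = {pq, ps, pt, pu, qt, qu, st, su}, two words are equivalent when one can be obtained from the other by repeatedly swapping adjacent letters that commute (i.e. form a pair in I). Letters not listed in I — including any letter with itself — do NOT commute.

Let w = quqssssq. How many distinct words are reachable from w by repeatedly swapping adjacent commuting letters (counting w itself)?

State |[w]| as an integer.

piece 0:q — minimal
piece 1:u — minimal
piece 2:q rests on {0:q}
piece 3:s rests on {2:q}
piece 4:s rests on {3:s}
piece 5:s rests on {4:s}
piece 6:s rests on {5:s}
piece 7:q rests on {6:s}
minimal pieces: {0:q, 1:u}
ways to finish when only these pieces remain (= sum over removing one remaining piece with nothing left below it):
  1 left: {1}→1  {7}→1
  2 left: {1,7}→2  {6,7}→1
  3 left: {1,6,7}→3  {5,6,7}→1
  4 left: {1,5,6,7}→4  {4,5,6,7}→1
  5 left: {1,4,5,6,7}→5  {3,4,5,6,7}→1
  6 left: {1,3,4,5,6,7}→6  {2,3,4,5,6,7}→1
  placing 0:q first → 7 extensions
  placing 1:u first → 1 extensions
total linear extensions = 8

8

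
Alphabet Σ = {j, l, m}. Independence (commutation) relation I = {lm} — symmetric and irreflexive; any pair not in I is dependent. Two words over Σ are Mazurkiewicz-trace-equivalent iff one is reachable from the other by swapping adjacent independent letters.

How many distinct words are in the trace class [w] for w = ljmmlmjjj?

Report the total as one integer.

4

drop 0:l onto floor
drop 1:j onto {0:l}
drop 2:m onto {1:j}
drop 3:m onto {2:m}
drop 4:l onto {1:j}
drop 5:m onto {3:m}
drop 6:j onto {4:l, 5:m}
drop 7:j onto {6:j}
drop 8:j onto {7:j}
ground layer = {0:l}
drop-orders for the pieces not yet dropped (sum over which currently-grounded one goes next):
  1 to go: {8} 1
  2 to go: {7,8} 1
  3 to go: {6,7,8} 1
  4 to go: {4,6,7,8} 1  {5,6,7,8} 1
  5 to go: {3,5,6,7,8} 1  {4,5,6,7,8} 2
  6 to go: {2,3,5,6,7,8} 1  {3,4,5,6,7,8} 3
  7 to go: {2,3,4,5,6,7,8} 4
  if 0:l drops first: 4 orders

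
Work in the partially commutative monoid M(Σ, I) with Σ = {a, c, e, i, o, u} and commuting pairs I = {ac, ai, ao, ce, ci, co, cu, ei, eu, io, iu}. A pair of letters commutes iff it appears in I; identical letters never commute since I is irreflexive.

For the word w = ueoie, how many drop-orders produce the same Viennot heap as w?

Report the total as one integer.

10

0(u) covers ∅
1(e) covers ∅
2(o) covers 0:u, 1:e
3(i) covers ∅
4(e) covers 2:o
floor of heap: 0:u, 1:e, 3:i
completions by unplaced set U, small U first (add the entries for U minus each lowest piece of U):
  |U|=1: {3}:1  {4}:1
  |U|=2: {2,4}:1  {3,4}:2
  |U|=3: {0,2,4}:1  {1,2,4}:1  {2,3,4}:3
  start at 0(u): 4
  start at 1(e): 4
  start at 3(i): 2
sum over floor = 10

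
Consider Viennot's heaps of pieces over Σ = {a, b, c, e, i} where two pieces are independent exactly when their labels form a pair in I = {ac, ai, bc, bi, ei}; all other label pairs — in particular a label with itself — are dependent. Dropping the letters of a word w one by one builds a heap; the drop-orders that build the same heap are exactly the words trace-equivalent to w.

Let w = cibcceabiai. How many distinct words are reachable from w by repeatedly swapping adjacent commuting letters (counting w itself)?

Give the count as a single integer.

drop 0:c onto floor
drop 1:i onto {0:c}
drop 2:b onto floor
drop 3:c onto {1:i}
drop 4:c onto {3:c}
drop 5:e onto {2:b, 4:c}
drop 6:a onto {5:e}
drop 7:b onto {6:a}
drop 8:i onto {4:c}
drop 9:a onto {7:b}
drop 10:i onto {8:i}
ground layer = {0:c, 2:b}
drop-orders for the pieces not yet dropped (sum over which currently-grounded one goes next):
  1 to go: {9} 1  {10} 1
  2 to go: {7,9} 1  {8,10} 1  {9,10} 2
  3 to go: {6,7,9} 1  {7,9,10} 3  {8,9,10} 3
  4 to go: {5,6,7,9} 1  {6,7,9,10} 4  {7,8,9,10} 6
  5 to go: {2,5,6,7,9} 1  {5,6,7,9,10} 5  {6,7,8,9,10} 10
  6 to go: {2,5,6,7,9,10} 6  {5,6,7,8,9,10} 15
  7 to go: {2,5,6,7,8,9,10} 21  {4,5,6,7,8,9,10} 15
  8 to go: {2,4,5,6,7,8,9,10} 36  {3,4,5,6,7,8,9,10} 15
  9 to go: {1,3,4,5,6,7,8,9,10} 15  {2,3,4,5,6,7,8,9,10} 51
  if 0:c drops first: 66 orders
  if 2:b drops first: 15 orders
heap linearizations: 81

81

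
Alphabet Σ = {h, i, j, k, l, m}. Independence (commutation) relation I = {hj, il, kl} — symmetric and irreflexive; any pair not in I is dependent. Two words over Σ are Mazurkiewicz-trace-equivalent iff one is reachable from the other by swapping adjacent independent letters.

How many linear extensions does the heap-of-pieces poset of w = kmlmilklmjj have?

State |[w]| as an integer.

#0=k has no predecessor
#1=m depends on [0:k]
#2=l depends on [1:m]
#3=m depends on [2:l]
#4=i depends on [3:m]
#5=l depends on [3:m]
#6=k depends on [4:i]
#7=l depends on [5:l]
#8=m depends on [6:k, 7:l]
#9=j depends on [8:m]
#10=j depends on [9:j]
sources: [0:k]
N(rest) = Σ N(rest − s) over sources s of rest; N(one piece) = 1:
  size 1 → [10]=1
  size 2 → [9,10]=1
  size 3 → [8,9,10]=1
  size 4 → [6,8,9,10]=1  [7,8,9,10]=1
  size 5 → [4,6,8,9,10]=1  [5,7,8,9,10]=1  [6,7,8,9,10]=2
  size 6 → [4,6,7,8,9,10]=3  [5,6,7,8,9,10]=3
  size 7 → [4,5,6,7,8,9,10]=6
  size 8 → [3,4,5,6,7,8,9,10]=6
  size 9 → [2,3,4,5,6,7,8,9,10]=6
  first=0(k) contributes 6

6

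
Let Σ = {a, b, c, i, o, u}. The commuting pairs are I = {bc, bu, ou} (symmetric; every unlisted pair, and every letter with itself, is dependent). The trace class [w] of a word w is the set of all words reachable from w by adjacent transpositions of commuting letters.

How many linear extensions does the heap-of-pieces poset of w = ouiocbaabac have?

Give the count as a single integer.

4

#0=o has no predecessor
#1=u has no predecessor
#2=i depends on [0:o, 1:u]
#3=o depends on [2:i]
#4=c depends on [3:o]
#5=b depends on [3:o]
#6=a depends on [4:c, 5:b]
#7=a depends on [6:a]
#8=b depends on [7:a]
#9=a depends on [8:b]
#10=c depends on [9:a]
sources: [0:o, 1:u]
N(rest) = Σ N(rest − s) over sources s of rest; N(one piece) = 1:
  size 1 → [10]=1
  size 2 → [9,10]=1
  size 3 → [8,9,10]=1
  size 4 → [7,8,9,10]=1
  size 5 → [6,7,8,9,10]=1
  size 6 → [4,6,7,8,9,10]=1  [5,6,7,8,9,10]=1
  size 7 → [4,5,6,7,8,9,10]=2
  size 8 → [3,4,5,6,7,8,9,10]=2
  size 9 → [2,3,4,5,6,7,8,9,10]=2
  first=0(o) contributes 2
  first=1(u) contributes 2
|[w]| = 4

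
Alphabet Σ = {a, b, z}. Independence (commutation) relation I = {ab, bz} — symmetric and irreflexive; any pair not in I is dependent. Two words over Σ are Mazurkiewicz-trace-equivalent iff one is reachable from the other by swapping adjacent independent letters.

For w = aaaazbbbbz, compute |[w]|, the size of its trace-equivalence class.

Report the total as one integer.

210

piece 0:a — minimal
piece 1:a rests on {0:a}
piece 2:a rests on {1:a}
piece 3:a rests on {2:a}
piece 4:z rests on {3:a}
piece 5:b — minimal
piece 6:b rests on {5:b}
piece 7:b rests on {6:b}
piece 8:b rests on {7:b}
piece 9:z rests on {4:z}
minimal pieces: {0:a, 5:b}
ways to finish when only these pieces remain (= sum over removing one remaining piece with nothing left below it):
  1 left: {8}→1  {9}→1
  2 left: {4,9}→1  {7,8}→1  {8,9}→2
  3 left: {3,4,9}→1  {4,8,9}→3  {6,7,8}→1  {7,8,9}→3
  4 left: {2,3,4,9}→1  {3,4,8,9}→4  {4,7,8,9}→6  {5,6,7,8}→1  {6,7,8,9}→4
  5 left: {1,2,3,4,9}→1  {2,3,4,8,9}→5  {3,4,7,8,9}→10  {4,6,7,8,9}→10  {5,6,7,8,9}→5
  6 left: {0,1,2,3,4,9}→1  {1,2,3,4,8,9}→6  {2,3,4,7,8,9}→15  {3,4,6,7,8,9}→20  {4,5,6,7,8,9}→15
  7 left: {0,1,2,3,4,8,9}→7  {1,2,3,4,7,8,9}→21  {2,3,4,6,7,8,9}→35  {3,4,5,6,7,8,9}→35
  8 left: {0,1,2,3,4,7,8,9}→28  {1,2,3,4,6,7,8,9}→56  {2,3,4,5,6,7,8,9}→70
  placing 0:a first → 126 extensions
  placing 5:b first → 84 extensions
total linear extensions = 210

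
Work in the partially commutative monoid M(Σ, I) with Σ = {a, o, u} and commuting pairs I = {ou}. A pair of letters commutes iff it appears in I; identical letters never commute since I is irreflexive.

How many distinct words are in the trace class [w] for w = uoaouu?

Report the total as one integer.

drop 0:u onto floor
drop 1:o onto floor
drop 2:a onto {0:u, 1:o}
drop 3:o onto {2:a}
drop 4:u onto {2:a}
drop 5:u onto {4:u}
ground layer = {0:u, 1:o}
drop-orders for the pieces not yet dropped (sum over which currently-grounded one goes next):
  1 to go: {3} 1  {5} 1
  2 to go: {3,5} 2  {4,5} 1
  3 to go: {3,4,5} 3
  4 to go: {2,3,4,5} 3
  if 0:u drops first: 3 orders
  if 1:o drops first: 3 orders
heap linearizations: 6

6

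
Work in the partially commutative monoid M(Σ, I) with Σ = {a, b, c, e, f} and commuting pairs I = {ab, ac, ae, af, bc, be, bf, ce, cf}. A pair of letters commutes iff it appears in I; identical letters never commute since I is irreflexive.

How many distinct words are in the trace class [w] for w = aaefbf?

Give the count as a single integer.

drop 0:a onto floor
drop 1:a onto {0:a}
drop 2:e onto floor
drop 3:f onto {2:e}
drop 4:b onto floor
drop 5:f onto {3:f}
ground layer = {0:a, 2:e, 4:b}
drop-orders for the pieces not yet dropped (sum over which currently-grounded one goes next):
  1 to go: {1} 1  {4} 1  {5} 1
  2 to go: {0,1} 1  {1,4} 2  {1,5} 2  {3,5} 1  {4,5} 2
  3 to go: {0,1,4} 3  {0,1,5} 3  {1,3,5} 3  {1,4,5} 6  {2,3,5} 1  {3,4,5} 3
  4 to go: {0,1,3,5} 6  {0,1,4,5} 12  {1,2,3,5} 4  {1,3,4,5} 12  {2,3,4,5} 4
  if 0:a drops first: 20 orders
  if 2:e drops first: 30 orders
  if 4:b drops first: 10 orders
heap linearizations: 60

60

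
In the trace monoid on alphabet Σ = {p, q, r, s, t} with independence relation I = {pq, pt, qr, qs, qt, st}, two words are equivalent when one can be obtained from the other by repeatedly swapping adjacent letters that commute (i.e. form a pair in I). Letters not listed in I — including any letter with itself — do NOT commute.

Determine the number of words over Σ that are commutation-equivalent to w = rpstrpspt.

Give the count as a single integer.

piece 0:r — minimal
piece 1:p rests on {0:r}
piece 2:s rests on {1:p}
piece 3:t rests on {0:r}
piece 4:r rests on {2:s, 3:t}
piece 5:p rests on {4:r}
piece 6:s rests on {5:p}
piece 7:p rests on {6:s}
piece 8:t rests on {4:r}
minimal pieces: {0:r}
ways to finish when only these pieces remain (= sum over removing one remaining piece with nothing left below it):
  1 left: {7}→1  {8}→1
  2 left: {6,7}→1  {7,8}→2
  3 left: {5,6,7}→1  {6,7,8}→3
  4 left: {5,6,7,8}→4
  5 left: {4,5,6,7,8}→4
  6 left: {2,4,5,6,7,8}→4  {3,4,5,6,7,8}→4
  7 left: {1,2,4,5,6,7,8}→4  {2,3,4,5,6,7,8}→8
  placing 0:r first → 12 extensions

12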